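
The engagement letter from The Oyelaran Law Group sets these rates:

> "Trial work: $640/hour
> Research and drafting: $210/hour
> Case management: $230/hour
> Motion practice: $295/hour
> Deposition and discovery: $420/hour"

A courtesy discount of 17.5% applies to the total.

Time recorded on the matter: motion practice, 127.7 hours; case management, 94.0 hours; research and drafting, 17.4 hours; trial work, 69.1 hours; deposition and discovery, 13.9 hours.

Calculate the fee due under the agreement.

$93,231.19

Trial work: 69.1 × $640 = $44,224.00
Research and drafting: 17.4 × $210 = $3,654.00
Case management: 94.0 × $230 = $21,620.00
Motion practice: 127.7 × $295 = $37,671.50
Deposition and discovery: 13.9 × $420 = $5,838.00
Subtotal: $113,007.50
Less 17.5% discount: −$19,776.31
Total: $113,007.50 − $19,776.31 = $93,231.19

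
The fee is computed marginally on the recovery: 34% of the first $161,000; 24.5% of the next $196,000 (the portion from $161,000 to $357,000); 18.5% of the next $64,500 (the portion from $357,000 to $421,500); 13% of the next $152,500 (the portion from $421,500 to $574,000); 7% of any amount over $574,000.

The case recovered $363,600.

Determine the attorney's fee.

$103,981.00

First $161,000 at 34% = $54,740.00
Next $196,000 at 24.5% = $48,020.00
Remaining $6,600 at 18.5% = $1,221.00
Fee: $54,740.00 + $48,020.00 + $1,221.00 = $103,981.00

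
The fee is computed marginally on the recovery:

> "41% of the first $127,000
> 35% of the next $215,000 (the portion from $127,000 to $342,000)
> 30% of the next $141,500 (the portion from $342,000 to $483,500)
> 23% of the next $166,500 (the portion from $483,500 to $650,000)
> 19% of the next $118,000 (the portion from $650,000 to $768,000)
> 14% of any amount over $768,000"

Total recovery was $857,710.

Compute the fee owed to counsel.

$243,044.40

First $127,000 at 41% = $52,070.00
Next $215,000 at 35% = $75,250.00
Next $141,500 at 30% = $42,450.00
Next $166,500 at 23% = $38,295.00
Next $118,000 at 19% = $22,420.00
Remaining $89,710 at 14% = $12,559.40
Fee: $52,070.00 + $75,250.00 + $42,450.00 + $38,295.00 + $22,420.00 + $12,559.40 = $243,044.40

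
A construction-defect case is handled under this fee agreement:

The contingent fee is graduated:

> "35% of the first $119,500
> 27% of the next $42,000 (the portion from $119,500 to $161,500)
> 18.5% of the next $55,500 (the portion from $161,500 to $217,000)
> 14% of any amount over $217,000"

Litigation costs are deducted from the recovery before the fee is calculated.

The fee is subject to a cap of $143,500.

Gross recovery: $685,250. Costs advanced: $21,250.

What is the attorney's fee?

$126,012.50

Fee base (net of costs): $685,250 − $21,250 = $664,000
First $119,500 at 35% = $41,825.00
Next $42,000 at 27% = $11,340.00
Next $55,500 at 18.5% = $10,267.50
Remaining $447,000 at 14% = $62,580.00
Fee: $41,825.00 + $11,340.00 + $10,267.50 + $62,580.00 = $126,012.50
$126,012.50 is under the $143,500 cap.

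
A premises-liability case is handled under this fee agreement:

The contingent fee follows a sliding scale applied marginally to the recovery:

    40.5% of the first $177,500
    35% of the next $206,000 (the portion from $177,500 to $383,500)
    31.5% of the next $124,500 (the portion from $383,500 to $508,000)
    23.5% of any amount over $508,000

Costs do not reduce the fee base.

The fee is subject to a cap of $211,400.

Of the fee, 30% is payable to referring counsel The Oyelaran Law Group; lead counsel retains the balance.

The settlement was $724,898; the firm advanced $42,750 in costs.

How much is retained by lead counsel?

$147,980.00

Fee base is the gross recovery, $724,898; costs are reimbursed separately.
First $177,500 at 40.5% = $71,887.50
Next $206,000 at 35% = $72,100.00
Next $124,500 at 31.5% = $39,217.50
Remaining $216,898 at 23.5% = $50,971.03
Fee: $71,887.50 + $72,100.00 + $39,217.50 + $50,971.03 = $234,176.03
$234,176.03 exceeds the $211,400 cap, so the fee is capped at $211,400.00.
Referral share: 30% of $211,400.00 = $63,420.00; lead counsel retains $211,400.00 − $63,420.00 = $147,980.00.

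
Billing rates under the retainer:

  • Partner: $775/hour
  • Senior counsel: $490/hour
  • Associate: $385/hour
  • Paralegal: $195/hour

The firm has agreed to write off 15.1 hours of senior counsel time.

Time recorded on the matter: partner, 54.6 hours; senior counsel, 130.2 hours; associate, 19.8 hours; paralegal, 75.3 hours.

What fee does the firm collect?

Partner: 54.6 × $775 = $42,315.00
Senior counsel: 130.2 × $490 = $63,798.00
Associate: 19.8 × $385 = $7,623.00
Paralegal: 75.3 × $195 = $14,683.50
Subtotal: $128,419.50
Write-off: 15.1 × $490 = $7,399.00
Total: $128,419.50 − $7,399.00 = $121,020.50

$121,020.50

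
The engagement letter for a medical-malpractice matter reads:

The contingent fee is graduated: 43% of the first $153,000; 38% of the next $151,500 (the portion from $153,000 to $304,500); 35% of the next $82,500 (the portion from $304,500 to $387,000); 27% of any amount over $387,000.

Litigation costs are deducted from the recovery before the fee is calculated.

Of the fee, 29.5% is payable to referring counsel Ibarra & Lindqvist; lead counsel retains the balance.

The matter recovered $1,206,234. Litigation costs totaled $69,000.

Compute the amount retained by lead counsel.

$250,132.72

Fee base (net of costs): $1,206,234 − $69,000 = $1,137,234
First $153,000 at 43% = $65,790.00
Next $151,500 at 38% = $57,570.00
Next $82,500 at 35% = $28,875.00
Remaining $750,234 at 27% = $202,563.18
Fee: $65,790.00 + $57,570.00 + $28,875.00 + $202,563.18 = $354,798.18
Referral share: 29.5% of $354,798.18 = $104,665.46; lead counsel retains $354,798.18 − $104,665.46 = $250,132.72.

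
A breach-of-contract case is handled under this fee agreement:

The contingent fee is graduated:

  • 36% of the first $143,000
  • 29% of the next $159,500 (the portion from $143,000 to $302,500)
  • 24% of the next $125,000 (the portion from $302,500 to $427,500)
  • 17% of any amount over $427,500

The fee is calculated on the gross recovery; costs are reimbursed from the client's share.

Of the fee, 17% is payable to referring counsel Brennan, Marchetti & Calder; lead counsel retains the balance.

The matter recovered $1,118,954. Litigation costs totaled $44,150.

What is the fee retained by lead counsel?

$203,584.21

Fee base is the gross recovery, $1,118,954; costs are reimbursed separately.
First $143,000 at 36% = $51,480.00
Next $159,500 at 29% = $46,255.00
Next $125,000 at 24% = $30,000.00
Remaining $691,454 at 17% = $117,547.18
Fee: $51,480.00 + $46,255.00 + $30,000.00 + $117,547.18 = $245,282.18
Referral share: 17% of $245,282.18 = $41,697.97; lead counsel retains $245,282.18 − $41,697.97 = $203,584.21.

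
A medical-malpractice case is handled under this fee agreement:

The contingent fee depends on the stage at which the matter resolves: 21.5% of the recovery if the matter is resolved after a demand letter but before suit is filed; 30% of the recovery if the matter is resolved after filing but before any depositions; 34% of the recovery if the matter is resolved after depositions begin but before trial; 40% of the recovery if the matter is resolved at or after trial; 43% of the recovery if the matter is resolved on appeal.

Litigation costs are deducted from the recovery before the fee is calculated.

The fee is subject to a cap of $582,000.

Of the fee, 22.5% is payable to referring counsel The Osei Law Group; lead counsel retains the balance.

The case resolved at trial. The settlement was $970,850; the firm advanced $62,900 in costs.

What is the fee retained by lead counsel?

Fee base (net of costs): $970,850 − $62,900 = $907,950
The matter resolved at trial, so the 40% rate applies.
$907,950 × 40% = $363,180.00
$363,180.00 is under the $582,000 cap.
Referral share: 22.5% of $363,180.00 = $81,715.50; lead counsel retains $363,180.00 − $81,715.50 = $281,464.50.

$281,464.50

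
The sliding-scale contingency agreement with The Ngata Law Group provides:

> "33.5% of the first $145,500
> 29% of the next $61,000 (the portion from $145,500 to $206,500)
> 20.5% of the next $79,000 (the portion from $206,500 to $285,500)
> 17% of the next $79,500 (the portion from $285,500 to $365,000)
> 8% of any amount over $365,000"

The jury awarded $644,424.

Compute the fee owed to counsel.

$118,496.42

First $145,500 at 33.5% = $48,742.50
Next $61,000 at 29% = $17,690.00
Next $79,000 at 20.5% = $16,195.00
Next $79,500 at 17% = $13,515.00
Remaining $279,424 at 8% = $22,353.92
Fee: $48,742.50 + $17,690.00 + $16,195.00 + $13,515.00 + $22,353.92 = $118,496.42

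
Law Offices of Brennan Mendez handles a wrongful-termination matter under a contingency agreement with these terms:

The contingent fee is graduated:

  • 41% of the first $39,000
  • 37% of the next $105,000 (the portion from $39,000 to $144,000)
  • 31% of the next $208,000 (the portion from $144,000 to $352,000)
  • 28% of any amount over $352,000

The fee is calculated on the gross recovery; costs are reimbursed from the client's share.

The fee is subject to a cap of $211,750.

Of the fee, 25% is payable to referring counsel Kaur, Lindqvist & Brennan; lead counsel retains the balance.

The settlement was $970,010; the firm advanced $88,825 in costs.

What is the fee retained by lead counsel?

$158,812.50

Fee base is the gross recovery, $970,010; costs are reimbursed separately.
First $39,000 at 41% = $15,990.00
Next $105,000 at 37% = $38,850.00
Next $208,000 at 31% = $64,480.00
Remaining $618,010 at 28% = $173,042.80
Fee: $15,990.00 + $38,850.00 + $64,480.00 + $173,042.80 = $292,362.80
$292,362.80 exceeds the $211,750 cap, so the fee is capped at $211,750.00.
Referral share: 25% of $211,750.00 = $52,937.50; lead counsel retains $211,750.00 − $52,937.50 = $158,812.50.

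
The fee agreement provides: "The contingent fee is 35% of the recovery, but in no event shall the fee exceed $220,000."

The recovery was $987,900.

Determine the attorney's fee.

35% of $987,900 = $345,765.00
That exceeds the $220,000 cap, so the fee is capped at $220,000.

$220,000.00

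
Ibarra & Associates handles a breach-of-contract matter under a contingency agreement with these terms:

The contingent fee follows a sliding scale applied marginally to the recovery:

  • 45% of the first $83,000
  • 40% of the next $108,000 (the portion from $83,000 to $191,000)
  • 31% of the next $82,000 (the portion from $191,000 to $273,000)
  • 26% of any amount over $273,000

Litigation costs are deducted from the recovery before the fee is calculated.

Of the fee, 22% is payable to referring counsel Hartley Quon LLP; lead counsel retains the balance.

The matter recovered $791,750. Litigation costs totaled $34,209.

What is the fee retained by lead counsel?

Fee base (net of costs): $791,750 − $34,209 = $757,541
First $83,000 at 45% = $37,350.00
Next $108,000 at 40% = $43,200.00
Next $82,000 at 31% = $25,420.00
Remaining $484,541 at 26% = $125,980.66
Fee: $37,350.00 + $43,200.00 + $25,420.00 + $125,980.66 = $231,950.66
Referral share: 22% of $231,950.66 = $51,029.15; lead counsel retains $231,950.66 − $51,029.15 = $180,921.51.

$180,921.51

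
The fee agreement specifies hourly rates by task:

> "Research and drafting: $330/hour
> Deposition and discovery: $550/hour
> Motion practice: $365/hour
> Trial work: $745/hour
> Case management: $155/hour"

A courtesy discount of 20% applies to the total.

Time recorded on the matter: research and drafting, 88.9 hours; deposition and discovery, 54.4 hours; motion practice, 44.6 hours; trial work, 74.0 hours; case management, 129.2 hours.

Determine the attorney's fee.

Research and drafting: 88.9 × $330 = $29,337.00
Deposition and discovery: 54.4 × $550 = $29,920.00
Motion practice: 44.6 × $365 = $16,279.00
Trial work: 74.0 × $745 = $55,130.00
Case management: 129.2 × $155 = $20,026.00
Subtotal: $150,692.00
Less 20% discount: −$30,138.40
Total: $150,692.00 − $30,138.40 = $120,553.60

$120,553.60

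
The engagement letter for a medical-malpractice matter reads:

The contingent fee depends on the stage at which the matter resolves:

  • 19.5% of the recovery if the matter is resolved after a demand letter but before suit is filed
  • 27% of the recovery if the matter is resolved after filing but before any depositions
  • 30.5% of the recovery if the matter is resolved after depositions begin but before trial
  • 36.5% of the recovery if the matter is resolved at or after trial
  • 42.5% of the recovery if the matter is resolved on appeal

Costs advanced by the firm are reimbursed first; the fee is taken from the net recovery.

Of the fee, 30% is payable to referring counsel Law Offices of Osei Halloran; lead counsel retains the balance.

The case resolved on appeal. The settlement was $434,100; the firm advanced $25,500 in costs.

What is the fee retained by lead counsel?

Fee base (net of costs): $434,100 − $25,500 = $408,600
The matter resolved on appeal, so the 42.5% rate applies.
$408,600 × 42.5% = $173,655.00
Referral share: 30% of $173,655.00 = $52,096.50; lead counsel retains $173,655.00 − $52,096.50 = $121,558.50.

$121,558.50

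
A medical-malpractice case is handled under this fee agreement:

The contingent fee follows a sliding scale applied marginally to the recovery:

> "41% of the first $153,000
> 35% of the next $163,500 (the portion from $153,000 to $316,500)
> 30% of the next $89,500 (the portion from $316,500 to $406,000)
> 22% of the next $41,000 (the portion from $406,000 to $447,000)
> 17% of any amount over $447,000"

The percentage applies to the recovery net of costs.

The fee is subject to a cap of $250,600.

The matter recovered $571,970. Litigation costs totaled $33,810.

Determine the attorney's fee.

Fee base (net of costs): $571,970 − $33,810 = $538,160
First $153,000 at 41% = $62,730.00
Next $163,500 at 35% = $57,225.00
Next $89,500 at 30% = $26,850.00
Next $41,000 at 22% = $9,020.00
Remaining $91,160 at 17% = $15,497.20
Fee: $62,730.00 + $57,225.00 + $26,850.00 + $9,020.00 + $15,497.20 = $171,322.20
$171,322.20 is under the $250,600 cap.

$171,322.20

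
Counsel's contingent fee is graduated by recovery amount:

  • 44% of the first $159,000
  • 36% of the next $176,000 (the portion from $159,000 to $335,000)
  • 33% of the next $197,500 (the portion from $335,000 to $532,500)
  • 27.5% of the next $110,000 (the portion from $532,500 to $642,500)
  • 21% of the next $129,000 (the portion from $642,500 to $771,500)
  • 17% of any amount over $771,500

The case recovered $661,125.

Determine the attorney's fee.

$232,656.25

First $159,000 at 44% = $69,960.00
Next $176,000 at 36% = $63,360.00
Next $197,500 at 33% = $65,175.00
Next $110,000 at 27.5% = $30,250.00
Remaining $18,625 at 21% = $3,911.25
Fee: $69,960.00 + $63,360.00 + $65,175.00 + $30,250.00 + $3,911.25 = $232,656.25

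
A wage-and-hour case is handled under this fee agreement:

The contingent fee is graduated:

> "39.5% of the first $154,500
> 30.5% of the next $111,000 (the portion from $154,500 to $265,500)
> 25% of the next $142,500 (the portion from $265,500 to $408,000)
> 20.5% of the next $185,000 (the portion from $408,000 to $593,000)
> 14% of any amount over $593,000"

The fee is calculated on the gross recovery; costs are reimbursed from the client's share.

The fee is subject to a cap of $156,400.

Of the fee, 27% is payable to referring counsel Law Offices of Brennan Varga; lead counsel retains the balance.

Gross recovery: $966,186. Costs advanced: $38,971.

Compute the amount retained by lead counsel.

Fee base is the gross recovery, $966,186; costs are reimbursed separately.
First $154,500 at 39.5% = $61,027.50
Next $111,000 at 30.5% = $33,855.00
Next $142,500 at 25% = $35,625.00
Next $185,000 at 20.5% = $37,925.00
Remaining $373,186 at 14% = $52,246.04
Fee: $61,027.50 + $33,855.00 + $35,625.00 + $37,925.00 + $52,246.04 = $220,678.54
$220,678.54 exceeds the $156,400 cap, so the fee is capped at $156,400.00.
Referral share: 27% of $156,400.00 = $42,228.00; lead counsel retains $156,400.00 − $42,228.00 = $114,172.00.

$114,172.00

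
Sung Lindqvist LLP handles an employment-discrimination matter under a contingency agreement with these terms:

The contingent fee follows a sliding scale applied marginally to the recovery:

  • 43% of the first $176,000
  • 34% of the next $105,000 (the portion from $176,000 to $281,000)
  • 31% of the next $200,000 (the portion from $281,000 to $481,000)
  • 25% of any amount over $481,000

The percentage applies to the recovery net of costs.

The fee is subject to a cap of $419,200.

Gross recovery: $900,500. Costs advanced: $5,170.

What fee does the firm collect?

Fee base (net of costs): $900,500 − $5,170 = $895,330
First $176,000 at 43% = $75,680.00
Next $105,000 at 34% = $35,700.00
Next $200,000 at 31% = $62,000.00
Remaining $414,330 at 25% = $103,582.50
Fee: $75,680.00 + $35,700.00 + $62,000.00 + $103,582.50 = $276,962.50
$276,962.50 is under the $419,200 cap.

$276,962.50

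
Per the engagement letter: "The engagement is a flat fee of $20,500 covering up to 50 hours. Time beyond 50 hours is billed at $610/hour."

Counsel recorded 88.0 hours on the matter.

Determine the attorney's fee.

$43,680.00

Flat fee: $20,500.00
Excess hours: 88.0 − 50 = 38.0
Overrun: 38.0 × $610 = $23,180.00
Total: $20,500.00 + $23,180.00 = $43,680.00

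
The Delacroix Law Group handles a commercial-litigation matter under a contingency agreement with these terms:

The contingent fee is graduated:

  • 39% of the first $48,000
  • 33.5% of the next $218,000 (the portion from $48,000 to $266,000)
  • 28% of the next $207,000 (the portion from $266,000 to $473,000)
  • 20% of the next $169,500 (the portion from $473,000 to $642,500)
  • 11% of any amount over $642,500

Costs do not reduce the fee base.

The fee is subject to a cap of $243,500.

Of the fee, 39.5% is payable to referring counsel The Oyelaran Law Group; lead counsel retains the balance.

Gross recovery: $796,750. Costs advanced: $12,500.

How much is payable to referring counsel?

Fee base is the gross recovery, $796,750; costs are reimbursed separately.
First $48,000 at 39% = $18,720.00
Next $218,000 at 33.5% = $73,030.00
Next $207,000 at 28% = $57,960.00
Next $169,500 at 20% = $33,900.00
Remaining $154,250 at 11% = $16,967.50
Fee: $18,720.00 + $73,030.00 + $57,960.00 + $33,900.00 + $16,967.50 = $200,577.50
$200,577.50 is under the $243,500 cap.
Referral share: 39.5% of $200,577.50 = $79,228.11; lead counsel retains $200,577.50 − $79,228.11 = $121,349.39.

$79,228.11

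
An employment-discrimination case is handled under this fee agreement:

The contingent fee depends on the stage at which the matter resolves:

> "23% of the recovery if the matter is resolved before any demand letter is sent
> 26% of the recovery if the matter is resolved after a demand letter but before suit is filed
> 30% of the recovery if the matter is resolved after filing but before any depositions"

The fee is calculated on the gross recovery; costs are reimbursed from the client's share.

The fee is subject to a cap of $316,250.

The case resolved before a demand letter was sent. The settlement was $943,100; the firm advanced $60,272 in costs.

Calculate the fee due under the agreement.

$216,913.00

Fee base is the gross recovery, $943,100; costs are reimbursed separately.
The matter resolved before a demand letter was sent, so the 23% rate applies.
$943,100 × 23% = $216,913.00
$216,913.00 is under the $316,250 cap.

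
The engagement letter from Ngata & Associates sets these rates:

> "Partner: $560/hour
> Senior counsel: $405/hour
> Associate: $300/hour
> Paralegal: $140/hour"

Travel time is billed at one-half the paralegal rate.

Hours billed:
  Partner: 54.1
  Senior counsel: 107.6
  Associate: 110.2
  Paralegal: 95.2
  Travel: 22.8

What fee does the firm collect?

$121,858.00

Partner: 54.1 × $560 = $30,296.00
Senior counsel: 107.6 × $405 = $43,578.00
Associate: 110.2 × $300 = $33,060.00
Paralegal: 95.2 × $140 = $13,328.00
Subtotal: $30,296.00 + $43,578.00 + $33,060.00 + $13,328.00 = $120,262.00
Travel: 22.8 × ($140 ÷ 2) = 22.8 × $70.00 = $1,596.00
Total: $120,262.00 + $1,596.00 = $121,858.00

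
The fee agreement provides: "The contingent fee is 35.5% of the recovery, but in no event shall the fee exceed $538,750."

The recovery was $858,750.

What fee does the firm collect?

35.5% of $858,750 = $304,856.25
That is under the $538,750 cap.

$304,856.25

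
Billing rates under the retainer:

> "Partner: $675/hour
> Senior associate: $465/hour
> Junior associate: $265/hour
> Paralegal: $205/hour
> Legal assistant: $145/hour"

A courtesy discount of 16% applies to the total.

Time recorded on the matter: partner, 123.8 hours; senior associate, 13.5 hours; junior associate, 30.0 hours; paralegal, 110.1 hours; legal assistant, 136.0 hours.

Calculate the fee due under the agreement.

$117,669.72

Partner: 123.8 × $675 = $83,565.00
Senior associate: 13.5 × $465 = $6,277.50
Junior associate: 30.0 × $265 = $7,950.00
Paralegal: 110.1 × $205 = $22,570.50
Legal assistant: 136.0 × $145 = $19,720.00
Subtotal: $140,083.00
Less 16% discount: −$22,413.28
Total: $140,083.00 − $22,413.28 = $117,669.72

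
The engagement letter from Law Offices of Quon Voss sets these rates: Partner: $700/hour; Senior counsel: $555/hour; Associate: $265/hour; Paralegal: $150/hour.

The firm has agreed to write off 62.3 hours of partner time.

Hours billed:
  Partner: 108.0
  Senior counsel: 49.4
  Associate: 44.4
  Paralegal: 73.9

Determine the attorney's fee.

Partner: 108.0 × $700 = $75,600.00
Senior counsel: 49.4 × $555 = $27,417.00
Associate: 44.4 × $265 = $11,766.00
Paralegal: 73.9 × $150 = $11,085.00
Subtotal: $125,868.00
Write-off: 62.3 × $700 = $43,610.00
Total: $125,868.00 − $43,610.00 = $82,258.00

$82,258.00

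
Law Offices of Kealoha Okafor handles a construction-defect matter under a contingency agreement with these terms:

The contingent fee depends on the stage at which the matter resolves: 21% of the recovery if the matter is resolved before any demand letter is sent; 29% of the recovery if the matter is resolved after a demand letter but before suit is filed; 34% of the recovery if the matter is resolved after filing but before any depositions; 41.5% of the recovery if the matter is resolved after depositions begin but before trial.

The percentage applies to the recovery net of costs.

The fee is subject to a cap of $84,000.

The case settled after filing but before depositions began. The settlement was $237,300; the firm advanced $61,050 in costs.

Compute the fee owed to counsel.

$59,925.00

Fee base (net of costs): $237,300 − $61,050 = $176,250
The matter settled after filing but before depositions began, so the 34% rate applies.
$176,250 × 34% = $59,925.00
$59,925.00 is under the $84,000 cap.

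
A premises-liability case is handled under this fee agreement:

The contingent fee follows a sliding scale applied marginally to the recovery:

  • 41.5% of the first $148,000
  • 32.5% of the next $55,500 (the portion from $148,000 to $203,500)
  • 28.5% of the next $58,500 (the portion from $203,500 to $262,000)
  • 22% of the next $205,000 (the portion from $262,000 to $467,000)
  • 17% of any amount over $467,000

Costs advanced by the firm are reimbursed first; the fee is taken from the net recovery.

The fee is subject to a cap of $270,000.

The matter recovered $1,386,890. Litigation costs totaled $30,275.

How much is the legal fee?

$270,000.00

Fee base (net of costs): $1,386,890 − $30,275 = $1,356,615
First $148,000 at 41.5% = $61,420.00
Next $55,500 at 32.5% = $18,037.50
Next $58,500 at 28.5% = $16,672.50
Next $205,000 at 22% = $45,100.00
Remaining $889,615 at 17% = $151,234.55
Fee: $61,420.00 + $18,037.50 + $16,672.50 + $45,100.00 + $151,234.55 = $292,464.55
$292,464.55 exceeds the $270,000 cap, so the fee is capped at $270,000.00.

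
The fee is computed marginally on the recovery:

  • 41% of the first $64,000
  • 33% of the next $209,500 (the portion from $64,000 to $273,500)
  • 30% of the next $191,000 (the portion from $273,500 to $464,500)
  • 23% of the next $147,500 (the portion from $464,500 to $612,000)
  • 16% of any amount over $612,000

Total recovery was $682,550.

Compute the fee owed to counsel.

$197,888.00

First $64,000 at 41% = $26,240.00
Next $209,500 at 33% = $69,135.00
Next $191,000 at 30% = $57,300.00
Next $147,500 at 23% = $33,925.00
Remaining $70,550 at 16% = $11,288.00
Fee: $26,240.00 + $69,135.00 + $57,300.00 + $33,925.00 + $11,288.00 = $197,888.00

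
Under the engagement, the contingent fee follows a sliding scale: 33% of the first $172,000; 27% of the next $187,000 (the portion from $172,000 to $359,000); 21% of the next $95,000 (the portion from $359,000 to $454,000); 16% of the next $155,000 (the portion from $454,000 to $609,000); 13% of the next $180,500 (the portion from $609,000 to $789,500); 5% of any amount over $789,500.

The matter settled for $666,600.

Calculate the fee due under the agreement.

$159,488.00

First $172,000 at 33% = $56,760.00
Next $187,000 at 27% = $50,490.00
Next $95,000 at 21% = $19,950.00
Next $155,000 at 16% = $24,800.00
Remaining $57,600 at 13% = $7,488.00
Fee: $56,760.00 + $50,490.00 + $19,950.00 + $24,800.00 + $7,488.00 = $159,488.00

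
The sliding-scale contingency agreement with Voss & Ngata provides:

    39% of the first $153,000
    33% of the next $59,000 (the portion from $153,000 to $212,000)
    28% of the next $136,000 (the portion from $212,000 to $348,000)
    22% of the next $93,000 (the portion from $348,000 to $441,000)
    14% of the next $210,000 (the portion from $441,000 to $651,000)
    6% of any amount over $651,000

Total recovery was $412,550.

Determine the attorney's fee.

$131,421.00

First $153,000 at 39% = $59,670.00
Next $59,000 at 33% = $19,470.00
Next $136,000 at 28% = $38,080.00
Remaining $64,550 at 22% = $14,201.00
Fee: $59,670.00 + $19,470.00 + $38,080.00 + $14,201.00 = $131,421.00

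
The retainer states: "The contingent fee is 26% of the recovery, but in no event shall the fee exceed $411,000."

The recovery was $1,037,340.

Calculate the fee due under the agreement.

26% of $1,037,340 = $269,708.40
That is under the $411,000 cap.

$269,708.40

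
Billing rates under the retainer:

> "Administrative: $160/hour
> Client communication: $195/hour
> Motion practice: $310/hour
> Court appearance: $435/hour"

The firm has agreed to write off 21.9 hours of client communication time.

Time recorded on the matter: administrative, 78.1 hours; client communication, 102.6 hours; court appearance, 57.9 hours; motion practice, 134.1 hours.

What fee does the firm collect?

$94,990.00

Administrative: 78.1 × $160 = $12,496.00
Client communication: 102.6 × $195 = $20,007.00
Motion practice: 134.1 × $310 = $41,571.00
Court appearance: 57.9 × $435 = $25,186.50
Subtotal: $99,260.50
Write-off: 21.9 × $195 = $4,270.50
Total: $99,260.50 − $4,270.50 = $94,990.00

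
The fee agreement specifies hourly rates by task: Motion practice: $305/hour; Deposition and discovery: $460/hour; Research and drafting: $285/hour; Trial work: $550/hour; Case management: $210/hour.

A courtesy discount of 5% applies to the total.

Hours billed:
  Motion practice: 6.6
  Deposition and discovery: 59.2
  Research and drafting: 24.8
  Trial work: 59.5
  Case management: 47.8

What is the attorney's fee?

$75,122.20

Motion practice: 6.6 × $305 = $2,013.00
Deposition and discovery: 59.2 × $460 = $27,232.00
Research and drafting: 24.8 × $285 = $7,068.00
Trial work: 59.5 × $550 = $32,725.00
Case management: 47.8 × $210 = $10,038.00
Subtotal: $79,076.00
Less 5% discount: −$3,953.80
Total: $79,076.00 − $3,953.80 = $75,122.20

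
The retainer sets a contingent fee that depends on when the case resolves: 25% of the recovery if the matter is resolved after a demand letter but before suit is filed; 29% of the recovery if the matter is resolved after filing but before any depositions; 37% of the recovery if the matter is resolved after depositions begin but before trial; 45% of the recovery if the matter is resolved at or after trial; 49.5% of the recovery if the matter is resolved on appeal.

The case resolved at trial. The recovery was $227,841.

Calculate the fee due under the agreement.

The matter resolved at trial, so the 45% rate applies.
$227,841 × 45% = $102,528.45

$102,528.45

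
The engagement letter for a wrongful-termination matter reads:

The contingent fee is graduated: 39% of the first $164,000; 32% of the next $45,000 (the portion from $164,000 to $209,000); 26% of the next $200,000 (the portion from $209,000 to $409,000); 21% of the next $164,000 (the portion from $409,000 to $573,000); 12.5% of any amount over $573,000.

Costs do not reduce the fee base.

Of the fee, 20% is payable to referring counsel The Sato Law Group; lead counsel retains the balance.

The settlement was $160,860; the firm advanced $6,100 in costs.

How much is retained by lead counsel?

$50,188.32

Fee base is the gross recovery, $160,860; costs are reimbursed separately.
First $160,860 at 39% = $62,735.40
Referral share: 20% of $62,735.40 = $12,547.08; lead counsel retains $62,735.40 − $12,547.08 = $50,188.32.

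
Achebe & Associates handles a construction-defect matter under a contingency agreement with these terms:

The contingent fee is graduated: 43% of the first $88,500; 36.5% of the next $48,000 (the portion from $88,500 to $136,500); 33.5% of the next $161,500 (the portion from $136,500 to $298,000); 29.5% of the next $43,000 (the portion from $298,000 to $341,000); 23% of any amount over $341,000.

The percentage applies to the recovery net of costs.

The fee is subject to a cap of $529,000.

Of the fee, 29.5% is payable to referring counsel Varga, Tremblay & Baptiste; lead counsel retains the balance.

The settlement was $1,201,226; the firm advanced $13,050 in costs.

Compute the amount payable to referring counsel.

Fee base (net of costs): $1,201,226 − $13,050 = $1,188,176
First $88,500 at 43% = $38,055.00
Next $48,000 at 36.5% = $17,520.00
Next $161,500 at 33.5% = $54,102.50
Next $43,000 at 29.5% = $12,685.00
Remaining $847,176 at 23% = $194,850.48
Fee: $38,055.00 + $17,520.00 + $54,102.50 + $12,685.00 + $194,850.48 = $317,212.98
$317,212.98 is under the $529,000 cap.
Referral share: 29.5% of $317,212.98 = $93,577.83; lead counsel retains $317,212.98 − $93,577.83 = $223,635.15.

$93,577.83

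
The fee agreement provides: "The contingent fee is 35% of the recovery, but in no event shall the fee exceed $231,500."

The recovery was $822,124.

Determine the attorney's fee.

$231,500.00

35% of $822,124 = $287,743.40
That exceeds the $231,500 cap, so the fee is capped at $231,500.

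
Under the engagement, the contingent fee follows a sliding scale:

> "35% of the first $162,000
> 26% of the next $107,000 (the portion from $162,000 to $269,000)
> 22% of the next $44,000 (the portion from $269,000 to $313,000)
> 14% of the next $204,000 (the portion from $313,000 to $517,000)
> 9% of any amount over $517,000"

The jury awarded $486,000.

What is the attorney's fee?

$118,420.00

First $162,000 at 35% = $56,700.00
Next $107,000 at 26% = $27,820.00
Next $44,000 at 22% = $9,680.00
Remaining $173,000 at 14% = $24,220.00
Fee: $56,700.00 + $27,820.00 + $9,680.00 + $24,220.00 = $118,420.00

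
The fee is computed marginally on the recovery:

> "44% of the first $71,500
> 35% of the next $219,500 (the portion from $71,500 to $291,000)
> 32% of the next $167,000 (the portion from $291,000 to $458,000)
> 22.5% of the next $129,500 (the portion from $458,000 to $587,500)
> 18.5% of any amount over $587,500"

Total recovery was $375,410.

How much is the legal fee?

$135,296.20

First $71,500 at 44% = $31,460.00
Next $219,500 at 35% = $76,825.00
Remaining $84,410 at 32% = $27,011.20
Fee: $31,460.00 + $76,825.00 + $27,011.20 = $135,296.20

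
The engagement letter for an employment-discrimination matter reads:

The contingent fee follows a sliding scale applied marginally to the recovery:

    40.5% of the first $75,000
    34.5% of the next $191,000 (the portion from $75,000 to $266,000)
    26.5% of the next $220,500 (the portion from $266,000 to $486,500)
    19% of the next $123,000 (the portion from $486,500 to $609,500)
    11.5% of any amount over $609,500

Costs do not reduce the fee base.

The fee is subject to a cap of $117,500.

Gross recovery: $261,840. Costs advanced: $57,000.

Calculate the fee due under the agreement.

Fee base is the gross recovery, $261,840; costs are reimbursed separately.
First $75,000 at 40.5% = $30,375.00
Remaining $186,840 at 34.5% = $64,459.80
Fee: $30,375.00 + $64,459.80 = $94,834.80
$94,834.80 is under the $117,500 cap.

$94,834.80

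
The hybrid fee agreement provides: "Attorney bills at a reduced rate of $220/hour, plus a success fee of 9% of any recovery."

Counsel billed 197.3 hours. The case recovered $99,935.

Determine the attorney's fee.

Hourly: 197.3 × $220 = $43,406.00
Success fee: 9% of $99,935 = $8,994.15
Total: $43,406.00 + $8,994.15 = $52,400.15

$52,400.15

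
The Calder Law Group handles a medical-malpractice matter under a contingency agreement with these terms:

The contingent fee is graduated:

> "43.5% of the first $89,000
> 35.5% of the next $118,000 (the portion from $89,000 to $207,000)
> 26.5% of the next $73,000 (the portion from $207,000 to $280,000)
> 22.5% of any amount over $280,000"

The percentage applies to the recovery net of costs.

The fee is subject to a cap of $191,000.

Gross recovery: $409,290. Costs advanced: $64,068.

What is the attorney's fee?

Fee base (net of costs): $409,290 − $64,068 = $345,222
First $89,000 at 43.5% = $38,715.00
Next $118,000 at 35.5% = $41,890.00
Next $73,000 at 26.5% = $19,345.00
Remaining $65,222 at 22.5% = $14,674.95
Fee: $38,715.00 + $41,890.00 + $19,345.00 + $14,674.95 = $114,624.95
$114,624.95 is under the $191,000 cap.

$114,624.95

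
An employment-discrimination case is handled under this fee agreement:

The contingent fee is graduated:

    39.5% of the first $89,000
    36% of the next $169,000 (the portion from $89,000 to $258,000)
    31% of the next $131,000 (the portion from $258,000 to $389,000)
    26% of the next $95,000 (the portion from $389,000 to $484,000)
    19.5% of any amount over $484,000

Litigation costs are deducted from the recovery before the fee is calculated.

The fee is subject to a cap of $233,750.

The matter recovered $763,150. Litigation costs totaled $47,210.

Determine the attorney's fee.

Fee base (net of costs): $763,150 − $47,210 = $715,940
First $89,000 at 39.5% = $35,155.00
Next $169,000 at 36% = $60,840.00
Next $131,000 at 31% = $40,610.00
Next $95,000 at 26% = $24,700.00
Remaining $231,940 at 19.5% = $45,228.30
Fee: $35,155.00 + $60,840.00 + $40,610.00 + $24,700.00 + $45,228.30 = $206,533.30
$206,533.30 is under the $233,750 cap.

$206,533.30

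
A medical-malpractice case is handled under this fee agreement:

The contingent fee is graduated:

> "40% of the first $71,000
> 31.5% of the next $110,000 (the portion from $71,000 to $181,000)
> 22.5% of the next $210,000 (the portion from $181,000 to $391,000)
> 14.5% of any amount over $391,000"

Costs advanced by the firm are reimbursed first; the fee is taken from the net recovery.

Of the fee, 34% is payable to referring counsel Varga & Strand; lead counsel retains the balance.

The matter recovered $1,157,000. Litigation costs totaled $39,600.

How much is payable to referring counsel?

Fee base (net of costs): $1,157,000 − $39,600 = $1,117,400
First $71,000 at 40% = $28,400.00
Next $110,000 at 31.5% = $34,650.00
Next $210,000 at 22.5% = $47,250.00
Remaining $726,400 at 14.5% = $105,328.00
Fee: $28,400.00 + $34,650.00 + $47,250.00 + $105,328.00 = $215,628.00
Referral share: 34% of $215,628.00 = $73,313.52; lead counsel retains $215,628.00 − $73,313.52 = $142,314.48.

$73,313.52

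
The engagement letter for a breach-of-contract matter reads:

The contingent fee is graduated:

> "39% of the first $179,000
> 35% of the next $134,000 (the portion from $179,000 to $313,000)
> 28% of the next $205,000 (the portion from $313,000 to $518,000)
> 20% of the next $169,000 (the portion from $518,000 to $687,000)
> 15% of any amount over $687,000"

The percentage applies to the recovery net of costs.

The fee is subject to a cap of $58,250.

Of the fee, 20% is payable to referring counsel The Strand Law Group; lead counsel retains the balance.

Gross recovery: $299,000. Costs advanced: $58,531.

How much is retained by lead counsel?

Fee base (net of costs): $299,000 − $58,531 = $240,469
First $179,000 at 39% = $69,810.00
Remaining $61,469 at 35% = $21,514.15
Fee: $69,810.00 + $21,514.15 = $91,324.15
$91,324.15 exceeds the $58,250 cap, so the fee is capped at $58,250.00.
Referral share: 20% of $58,250.00 = $11,650.00; lead counsel retains $58,250.00 − $11,650.00 = $46,600.00.

$46,600.00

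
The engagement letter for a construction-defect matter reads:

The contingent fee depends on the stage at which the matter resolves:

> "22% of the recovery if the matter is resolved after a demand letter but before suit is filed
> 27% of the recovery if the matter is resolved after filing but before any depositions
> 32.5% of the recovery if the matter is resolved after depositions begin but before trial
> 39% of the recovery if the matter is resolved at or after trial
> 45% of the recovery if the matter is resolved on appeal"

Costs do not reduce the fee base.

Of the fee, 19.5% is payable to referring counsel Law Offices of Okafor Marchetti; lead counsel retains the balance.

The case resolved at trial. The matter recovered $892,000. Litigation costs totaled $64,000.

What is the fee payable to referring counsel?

Fee base is the gross recovery, $892,000; costs are reimbursed separately.
The matter resolved at trial, so the 39% rate applies.
$892,000 × 39% = $347,880.00
Referral share: 19.5% of $347,880.00 = $67,836.60; lead counsel retains $347,880.00 − $67,836.60 = $280,043.40.

$67,836.60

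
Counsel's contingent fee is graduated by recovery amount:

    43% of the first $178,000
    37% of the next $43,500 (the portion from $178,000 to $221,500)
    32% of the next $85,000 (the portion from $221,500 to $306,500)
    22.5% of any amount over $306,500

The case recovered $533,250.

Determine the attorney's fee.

First $178,000 at 43% = $76,540.00
Next $43,500 at 37% = $16,095.00
Next $85,000 at 32% = $27,200.00
Remaining $226,750 at 22.5% = $51,018.75
Fee: $76,540.00 + $16,095.00 + $27,200.00 + $51,018.75 = $170,853.75

$170,853.75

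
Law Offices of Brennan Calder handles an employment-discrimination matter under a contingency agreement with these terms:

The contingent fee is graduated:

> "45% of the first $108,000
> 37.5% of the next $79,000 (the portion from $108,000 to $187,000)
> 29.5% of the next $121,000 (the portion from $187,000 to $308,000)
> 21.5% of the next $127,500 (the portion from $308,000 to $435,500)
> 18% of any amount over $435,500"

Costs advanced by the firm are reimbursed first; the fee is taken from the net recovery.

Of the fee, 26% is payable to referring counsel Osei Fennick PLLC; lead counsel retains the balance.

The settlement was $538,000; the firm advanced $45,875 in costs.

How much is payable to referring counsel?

Fee base (net of costs): $538,000 − $45,875 = $492,125
First $108,000 at 45% = $48,600.00
Next $79,000 at 37.5% = $29,625.00
Next $121,000 at 29.5% = $35,695.00
Next $127,500 at 21.5% = $27,412.50
Remaining $56,625 at 18% = $10,192.50
Fee: $48,600.00 + $29,625.00 + $35,695.00 + $27,412.50 + $10,192.50 = $151,525.00
Referral share: 26% of $151,525.00 = $39,396.50; lead counsel retains $151,525.00 − $39,396.50 = $112,128.50.

$39,396.50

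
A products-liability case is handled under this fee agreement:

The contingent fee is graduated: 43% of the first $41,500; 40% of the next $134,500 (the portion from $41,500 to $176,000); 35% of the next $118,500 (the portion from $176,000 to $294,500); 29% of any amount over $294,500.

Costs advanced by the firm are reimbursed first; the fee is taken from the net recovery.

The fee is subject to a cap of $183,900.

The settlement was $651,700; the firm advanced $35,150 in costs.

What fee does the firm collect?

Fee base (net of costs): $651,700 − $35,150 = $616,550
First $41,500 at 43% = $17,845.00
Next $134,500 at 40% = $53,800.00
Next $118,500 at 35% = $41,475.00
Remaining $322,050 at 29% = $93,394.50
Fee: $17,845.00 + $53,800.00 + $41,475.00 + $93,394.50 = $206,514.50
$206,514.50 exceeds the $183,900 cap, so the fee is capped at $183,900.00.

$183,900.00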